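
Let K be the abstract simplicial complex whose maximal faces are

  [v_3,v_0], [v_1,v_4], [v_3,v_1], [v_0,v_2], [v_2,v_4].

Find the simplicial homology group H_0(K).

Fix the vertex order v_0 < v_1 < v_2 < v_3 < v_4 and write every simplex with vertices in increasing order. Then dim K = 1 and the simplices of K are:

  0-simplices (5): [v_0], [v_1], [v_2], [v_3], [v_4]
  1-simplices (5): [v_0,v_2], [v_0,v_3], [v_1,v_3], [v_1,v_4], [v_2,v_4]

giving chain groups C_0 ≅ Z^5, C_1 ≅ Z^5.

∂_1: C_1 → C_0 sends each edge [p,q] (with p < q) to q − p.
This gives a 5×5 integer matrix of rank 4; reducing to Smith normal form yields diagonal entries (1,1,1,1).

Now H_k = ker ∂_k / im ∂_{k+1}, so:

  H_0: rank C_0 − rank ∂_1 = 5 − 4 = 1, and the invariant factors of ∂_1 are all 1, so H_0 ≅ Z.

H_0 ≅ Z.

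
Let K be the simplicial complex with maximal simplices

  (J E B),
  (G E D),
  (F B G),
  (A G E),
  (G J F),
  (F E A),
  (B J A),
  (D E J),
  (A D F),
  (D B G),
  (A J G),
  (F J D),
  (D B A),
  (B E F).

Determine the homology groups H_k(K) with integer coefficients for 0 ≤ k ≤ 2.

We work with the vertex ordering A < B < D < E < F < G < J. The simplices of K, each written with vertices in increasing order, are:

  0-simplices (7): A, B, D, E, F, G, J
  1-simplices (21): AB, AD, AE, AF, AG, AJ, BD, BE, BF, BG, BJ, DE, DF, DG, DJ, EF, EG, EJ, FG, FJ, GJ
  2-simplices (14): ABD, ABJ, ADF, AEF, AEG, AGJ, BDG, BEF, BEJ, BFG, DEG, DEJ, DFJ, FGJ

Hence C_0 ≅ Z^7, C_1 ≅ Z^21, C_2 ≅ Z^14.

Boundary ∂_1: C_1 → C_0 maps an edge to its endpoints' difference, ∂[p,q] = q − p. For instance
  ∂BJ = J − B.
This gives a 7×21 integer matrix of rank 6; reducing to Smith normal form yields diagonal entries (1,1,1,1,1,1).

Boundary ∂_2: C_2 → C_1 sends each 2-simplex [p,q,r] to [q,r] − [p,r] + [p,q]. For instance
  ∂DEJ = EJ − DJ + DE,
  ∂ABD = BD − AD + AB.
The 21×14 boundary matrix has rank 13 and Smith normal form diag(1,1,1,1,1,1,1,1,1,1,1,1,1).

Reading off H_k = ker ∂_k / im ∂_{k+1}:

  H_0: rank C_0 − rank ∂_1 = 7 − 6 = 1, and the invariant factors of ∂_1 are all 1, so H_0 = Z.
  H_1: rank ker ∂_1 − rank ∂_2 = (21 − 6) − 13 = 2, and the invariant factors of ∂_2 are all 1, so H_1 = Z^2.
  H_2: rank ker ∂_2 − rank ∂_3 = (14 − 13) − 0 = 1, and there is no ∂_3, so H_2 = Z.

H_0 = Z,  H_1 = Z^2,  H_2 = Z.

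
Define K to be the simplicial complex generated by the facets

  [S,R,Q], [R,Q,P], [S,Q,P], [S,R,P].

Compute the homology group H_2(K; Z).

Take the total order P < Q < R < S on the vertex set. Then K (dimension 2) consists of the simplices:

  0-simplices (4): P, Q, R, S
  1-simplices (6): PQ, PR, PS, QR, QS, RS
  2-simplices (4): PQR, PQS, PRS, QRS

Hence C_0 ≅ Z^4, C_1 ≅ Z^6, C_2 ≅ Z^4.

The boundary map ∂_1: C_1 → C_0 is given by ∂[p,q] = [q] − [p].
This gives a 4×6 integer matrix of rank 3; reducing to Smith normal form yields diagonal entries (1,1,1).

Boundary ∂_2: C_2 → C_1 acts by ∂[p,q,r] = [q,r] − [p,r] + [p,q]. For instance
  ∂PQR = QR − PR + PQ,
  ∂QRS = RS − QS + QR.
The 6×4 boundary matrix has rank 3 and Smith normal form diag(1,1,1).

Reading off H_k = ker ∂_k / im ∂_{k+1}:

  H_2: rank ker ∂_2 − rank ∂_3 = (4 − 3) − 0 = 1, and there is no ∂_3, so H_2 = Z.

(K is a triangulation of the 2-sphere S^2.)

H_2 ≅ Z.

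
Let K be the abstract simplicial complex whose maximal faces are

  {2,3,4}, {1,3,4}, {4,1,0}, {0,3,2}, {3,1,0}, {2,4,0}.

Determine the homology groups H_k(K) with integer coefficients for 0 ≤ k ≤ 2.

H_0 = Z,  H_1 = 0,  H_2 = Z.

K has 5 vertices, 9 edges, 6 triangles.
rank ∂_0 = 0, rank ∂_1 = 4 ⇒ b_0 = 5 − 0 − 4 = 1; all invariant factors of ∂_1 are 1 so no torsion. So H_0 ≅ Z.
rank ∂_1 = 4, rank ∂_2 = 5 ⇒ b_1 = 9 − 4 − 5 = 0; all invariant factors of ∂_2 are 1 so no torsion. So H_1 ≅ 0.
rank ∂_2 = 5, rank ∂_3 = 0 ⇒ b_2 = 6 − 5 − 0 = 1. So H_2 ≅ Z.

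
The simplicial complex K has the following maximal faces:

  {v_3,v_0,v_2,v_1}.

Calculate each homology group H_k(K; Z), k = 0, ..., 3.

H_0 ≅ Z,  H_1 = 0,  H_2 = 0,  H_3 = 0.

Take the total order v_0 < v_1 < v_2 < v_3 on the vertex set. Then K (dimension 3) consists of the simplices:

  0-simplices (4): [v_0], [v_1], [v_2], [v_3]
  1-simplices (6): [v_0,v_1], [v_0,v_2], [v_0,v_3], [v_1,v_2], [v_1,v_3], [v_2,v_3]
  2-simplices (4): [v_0,v_1,v_2], [v_0,v_1,v_3], [v_0,v_2,v_3], [v_1,v_2,v_3]
  3-simplices (1): [v_0,v_1,v_2,v_3]

so the chain groups are C_0 ≅ Z^4, C_1 ≅ Z^6, C_2 ≅ Z^4, C_3 ≅ Z^1.

Boundary ∂_1: C_1 → C_0 is given by ∂[p,q] = [q] − [p].
This gives a 4×6 integer matrix of rank 3; reducing to Smith normal form yields diagonal entries (1,1,1).

Boundary ∂_2: C_2 → C_1 sends each 2-simplex [p,q,r] to [q,r] − [p,r] + [p,q]. For instance
  ∂[v_1,v_2,v_3] = [v_2,v_3] − [v_1,v_3] + [v_1,v_2],
  ∂[v_0,v_1,v_3] = [v_1,v_3] − [v_0,v_3] + [v_0,v_1].
This gives a 6×4 integer matrix of rank 3; reducing to Smith normal form yields diagonal entries (1,1,1).

The boundary map ∂_3: C_3 → C_2 sends each 3-simplex σ to the alternating sum Σ_i (−1)^i (σ with its i-th vertex removed). For instance
  ∂[v_0,v_1,v_2,v_3] = [v_1,v_2,v_3] − [v_0,v_2,v_3] + [v_0,v_1,v_3] − [v_0,v_1,v_2].
The resulting 4×1 matrix has rank 1, and its Smith normal form has invariant factors (1).

From H_k ≅ ker(∂_k) / im(∂_{k+1}) we obtain:

  H_0: rank C_0 − rank ∂_1 = 4 − 3 = 1, and the invariant factors of ∂_1 are all 1, so H_0 = Z.
  H_1: rank ker ∂_1 − rank ∂_2 = (6 − 3) − 3 = 0, and the invariant factors of ∂_2 are all 1, so H_1 = 0.
  H_2: rank ker ∂_2 − rank ∂_3 = (4 − 3) − 1 = 0, and the invariant factors of ∂_3 are all 1, so H_2 = 0.
  H_3: rank ker ∂_3 − rank ∂_4 = (1 − 1) − 0 = 0, and there is no ∂_4, so H_3 = 0.

As a check, the Euler characteristic is 4 − 6 + 4 − 1 = 1, which agrees with 1 − 0 + 0 − 0 = 1.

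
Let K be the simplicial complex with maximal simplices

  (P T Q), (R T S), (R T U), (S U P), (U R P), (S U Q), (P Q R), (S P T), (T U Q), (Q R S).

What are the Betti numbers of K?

We work with the vertex ordering P < Q < R < S < T < U. The simplices of K, each written with vertices in increasing order, are:

  0-simplices (6): P, Q, R, S, T, U
  1-simplices (15): PQ, PR, PS, PT, PU, QR, QS, QT, QU, RS, RT, RU, ST, SU, TU
  2-simplices (10): PQR, PQT, PRU, PST, PSU, QRS, QSU, QTU, RST, RTU

so the chain groups are C_0 ≅ Z^6, C_1 ≅ Z^15, C_2 ≅ Z^10.

Boundary ∂_1: C_1 → C_0 is given by ∂[p,q] = [q] − [p]. For instance
  ∂QT = T − Q.
As a 6×15 matrix over Z this has rank 5, with invariant factors (1,1,1,1,1).

The boundary map ∂_2: C_2 → C_1 sends each 2-simplex [p,q,r] to [q,r] − [p,r] + [p,q]. For instance
  ∂PQR = QR − PR + PQ,
  ∂PST = ST − PT + PS.
The 15×10 boundary matrix has rank 10 and Smith normal form diag(1,1,1,1,1,1,1,1,1,2).

Now H_k = ker ∂_k / im ∂_{k+1}, so:

  H_0: rank C_0 − rank ∂_1 = 6 − 5 = 1, and the invariant factors of ∂_1 are all 1, so H_0 = Z.
  H_1: rank ker ∂_1 − rank ∂_2 = (15 − 5) − 10 = 0, and ∂_2 has invariant factor 2 > 1, so H_1 = Z/2Z.
  H_2: rank ker ∂_2 − rank ∂_3 = (10 − 10) − 0 = 0, and there is no ∂_3, so H_2 = 0.

As a check, the Euler characteristic is 6 − 15 + 10 = 1, which agrees with 1 − 0 + 0 = 1.
(K is a triangulation of the real projective plane RP^2.)

Hence the Betti numbers are b_0 = 1, b_1 = 0, b_2 = 0.

b_0 = 1, b_1 = 0, b_2 = 0.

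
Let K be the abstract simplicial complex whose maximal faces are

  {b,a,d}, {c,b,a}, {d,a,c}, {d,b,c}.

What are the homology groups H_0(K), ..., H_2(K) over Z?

H_0 = Z,  H_1 = 0,  H_2 = Z.

Take the total order a < b < c < d on the vertex set. Then K (dimension 2) consists of the simplices:

  0-simplices (4): a, b, c, d
  1-simplices (6): ab, ac, ad, bc, bd, cd
  2-simplices (4): abc, abd, acd, bcd

giving chain groups C_0 ≅ Z^4, C_1 ≅ Z^6, C_2 ≅ Z^4.

∂_1: C_1 → C_0 sends each edge [p,q] (with p < q) to q − p.
The 4×6 boundary matrix has rank 3 and Smith normal form diag(1,1,1).

Boundary ∂_2: C_2 → C_1 acts by ∂[p,q,r] = [q,r] − [p,r] + [p,q]. For instance
  ∂bcd = cd − bd + bc,
  ∂abc = bc − ac + ab.
As a 6×4 matrix over Z this has rank 3, with invariant factors (1,1,1).

Reading off H_k = ker ∂_k / im ∂_{k+1}:

  H_0: rank C_0 − rank ∂_1 = 4 − 3 = 1, and the invariant factors of ∂_1 are all 1, so H_0 = Z.
  H_1: rank ker ∂_1 − rank ∂_2 = (6 − 3) − 3 = 0, and the invariant factors of ∂_2 are all 1, so H_1 = 0.
  H_2: rank ker ∂_2 − rank ∂_3 = (4 − 3) − 0 = 1, and there is no ∂_3, so H_2 = Z.

As a check, the Euler characteristic is 4 − 6 + 4 = 2, which agrees with 1 − 0 + 1 = 2.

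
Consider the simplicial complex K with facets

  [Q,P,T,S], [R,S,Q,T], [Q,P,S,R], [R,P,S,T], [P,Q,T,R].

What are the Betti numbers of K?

b_0 = 1, b_1 = 0, b_2 = 0, b_3 = 1.

Take the total order P < Q < R < S < T on the vertex set. Then K (dimension 3) consists of the simplices:

  0-simplices (5): P, Q, R, S, T
  1-simplices (10): PQ, PR, PS, PT, QR, QS, QT, RS, RT, ST
  2-simplices (10): PQR, PQS, PQT, PRS, PRT, PST, QRS, QRT, QST, RST
  3-simplices (5): PQRS, PQRT, PQST, PRST, QRST

giving chain groups C_0 ≅ Z^5, C_1 ≅ Z^10, C_2 ≅ Z^10, C_3 ≅ Z^5.

∂_1: C_1 → C_0 sends each edge [p,q] (with p < q) to q − p. For instance
  ∂PR = R − P.
This gives a 5×10 integer matrix of rank 4; reducing to Smith normal form yields diagonal entries (1,1,1,1).

∂_2: C_2 → C_1 maps a triangle to the signed sum of its edges. For instance
  ∂PRS = RS − PS + PR,
  ∂PQR = QR − PR + PQ.
The resulting 10×10 matrix has rank 6, and its Smith normal form has invariant factors (1,1,1,1,1,1).

The boundary map ∂_3: C_3 → C_2 sends each 3-simplex σ to the alternating sum Σ_i (−1)^i (σ with its i-th vertex removed). For instance
  ∂QRST = RST − QST + QRT − QRS,
  ∂PQST = QST − PST + PQT − PQS.
As a 10×5 matrix over Z this has rank 4, with invariant factors (1,1,1,1).

Now H_k = ker ∂_k / im ∂_{k+1}, so:

  H_0: rank C_0 − rank ∂_1 = 5 − 4 = 1, and the invariant factors of ∂_1 are all 1, so H_0 ≅ Z.
  H_1: rank ker ∂_1 − rank ∂_2 = (10 − 4) − 6 = 0, and the invariant factors of ∂_2 are all 1, so H_1 ≅ 0.
  H_2: rank ker ∂_2 − rank ∂_3 = (10 − 6) − 4 = 0, and the invariant factors of ∂_3 are all 1, so H_2 ≅ 0.
  H_3: rank ker ∂_3 − rank ∂_4 = (5 − 4) − 0 = 1, and there is no ∂_4, so H_3 ≅ Z.

As a check, the Euler characteristic is 5 − 10 + 10 − 5 = 0, which agrees with 1 − 0 + 0 − 1 = 0.

Hence the Betti numbers are b_0 = 1, b_1 = 0, b_2 = 0, b_3 = 1.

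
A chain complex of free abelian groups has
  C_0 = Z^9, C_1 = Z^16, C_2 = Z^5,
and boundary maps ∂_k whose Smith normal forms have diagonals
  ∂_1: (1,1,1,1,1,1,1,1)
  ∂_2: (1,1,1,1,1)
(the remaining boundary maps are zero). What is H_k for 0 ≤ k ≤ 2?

H_0: b_0 = 9 − 0 − 8 = 1; torsion from ∂_1 factors > 1: none. So H_0 = Z.
H_1: b_1 = 16 − 8 − 5 = 3; torsion from ∂_2 factors > 1: none. So H_1 = Z^3.
H_2: b_2 = 5 − 5 − 0 = 0; torsion from ∂_3 factors > 1: none. So H_2 = 0.

H_0 = Z,  H_1 = Z^3,  H_2 = 0.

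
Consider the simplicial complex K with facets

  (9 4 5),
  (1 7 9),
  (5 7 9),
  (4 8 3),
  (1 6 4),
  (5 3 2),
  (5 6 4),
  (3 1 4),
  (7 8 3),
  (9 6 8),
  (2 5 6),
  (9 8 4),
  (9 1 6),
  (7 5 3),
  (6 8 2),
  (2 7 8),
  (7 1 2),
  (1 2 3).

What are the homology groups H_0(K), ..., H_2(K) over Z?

K has 9 vertices, 27 edges, 18 triangles.
rank ∂_0 = 0, rank ∂_1 = 8 ⇒ b_0 = 9 − 0 − 8 = 1; all invariant factors of ∂_1 are 1 so no torsion. So H_0 = Z.
rank ∂_1 = 8, rank ∂_2 = 18 ⇒ b_1 = 27 − 8 − 18 = 1; ∂_2 has invariant factor(s) [2] giving torsion. So H_1 = Z ⊕ Z_2.
rank ∂_2 = 18, rank ∂_3 = 0 ⇒ b_2 = 18 − 18 − 0 = 0. So H_2 = 0.

H_0 ≅ Z,  H_1 ≅ Z ⊕ Z_2,  H_2 = 0.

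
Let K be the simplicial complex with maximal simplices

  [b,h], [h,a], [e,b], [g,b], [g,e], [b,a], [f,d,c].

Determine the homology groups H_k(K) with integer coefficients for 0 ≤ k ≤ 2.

H_0 ≅ Z^2,  H_1 ≅ Z^2,  H_2 = 0.

Fix the vertex order a < b < c < d < e < f < g < h and write every simplex with vertices in increasing order. Then dim K = 2 and the simplices of K are:

  0-simplices (8): a, b, c, d, e, f, g, h
  1-simplices (9): ab, ah, be, bg, bh, cd, cf, df, eg
  2-simplices (1): cdf

giving chain groups C_0 ≅ Z^8, C_1 ≅ Z^9, C_2 ≅ Z^1.

Boundary ∂_1: C_1 → C_0 maps an edge to its endpoints' difference, ∂[p,q] = q − p. For instance
  ∂df = f − d.
The resulting 8×9 matrix has rank 6, and its Smith normal form has invariant factors (1,1,1,1,1,1).

The boundary map ∂_2: C_2 → C_1 acts by ∂[p,q,r] = [q,r] − [p,r] + [p,q]. For instance
  ∂cdf = df − cf + cd.
The resulting 9×1 matrix has rank 1, and its Smith normal form has invariant factors (1).

Now H_k = ker ∂_k / im ∂_{k+1}, so:

  H_0: rank C_0 − rank ∂_1 = 8 − 6 = 2, and the invariant factors of ∂_1 are all 1, so H_0 = Z^2.
  H_1: rank ker ∂_1 − rank ∂_2 = (9 − 6) − 1 = 2, and the invariant factors of ∂_2 are all 1, so H_1 = Z^2.
  H_2: rank ker ∂_2 − rank ∂_3 = (1 − 1) − 0 = 0, and there is no ∂_3, so H_2 = 0.

As a check, the Euler characteristic is 8 − 9 + 1 = 0, which agrees with 2 − 2 + 0 = 0.
(K is a triangulation of the disjoint union of the 2-simplex and a wedge of 2 circles.)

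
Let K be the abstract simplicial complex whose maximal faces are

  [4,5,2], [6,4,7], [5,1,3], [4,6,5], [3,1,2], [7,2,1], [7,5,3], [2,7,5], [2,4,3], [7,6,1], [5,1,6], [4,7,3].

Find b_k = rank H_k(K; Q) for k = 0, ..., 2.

b_0 = 1, b_1 = 0, b_2 = 0.

Fix the vertex order 1 < 2 < 3 < 4 < 5 < 6 < 7 and write every simplex with vertices in increasing order. Then dim K = 2 and the simplices of K are:

  0-simplices (7): [1], [2], [3], [4], [5], [6], [7]
  1-simplices (18): [1,2], [1,3], [1,5], [1,6], [1,7], [2,3], [2,4], [2,5], [2,7], [3,4], [3,5], [3,7], [4,5], [4,6], [4,7], [5,6], [5,7], [6,7]
  2-simplices (12): [1,2,3], [1,2,7], [1,3,5], [1,5,6], [1,6,7], [2,3,4], [2,4,5], [2,5,7], [3,4,7], [3,5,7], [4,5,6], [4,6,7]

Hence C_0 ≅ Z^7, C_1 ≅ Z^18, C_2 ≅ Z^12.

The boundary map ∂_1: C_1 → C_0 is given by ∂[p,q] = [q] − [p].
The resulting 7×18 matrix has rank 6, and its Smith normal form has invariant factors (1,1,1,1,1,1).

The boundary map ∂_2: C_2 → C_1 acts by ∂[p,q,r] = [q,r] − [p,r] + [p,q]. For instance
  ∂[4,5,6] = [5,6] − [4,6] + [4,5],
  ∂[1,5,6] = [5,6] − [1,6] + [1,5].
The 18×12 boundary matrix has rank 12 and Smith normal form diag(1,1,1,1,1,1,1,1,1,1,1,2).

Reading off H_k = ker ∂_k / im ∂_{k+1}:

  H_0: rank C_0 − rank ∂_1 = 7 − 6 = 1, and the invariant factors of ∂_1 are all 1, so H_0 ≅ Z.
  H_1: rank ker ∂_1 − rank ∂_2 = (18 − 6) − 12 = 0, and ∂_2 has invariant factor 2 > 1, so H_1 ≅ Z/2Z.
  H_2: rank ker ∂_2 − rank ∂_3 = (12 − 12) − 0 = 0, and there is no ∂_3, so H_2 ≅ 0.

(K is a triangulation of the real projective plane RP^2.)

Hence the Betti numbers are b_0 = 1, b_1 = 0, b_2 = 0.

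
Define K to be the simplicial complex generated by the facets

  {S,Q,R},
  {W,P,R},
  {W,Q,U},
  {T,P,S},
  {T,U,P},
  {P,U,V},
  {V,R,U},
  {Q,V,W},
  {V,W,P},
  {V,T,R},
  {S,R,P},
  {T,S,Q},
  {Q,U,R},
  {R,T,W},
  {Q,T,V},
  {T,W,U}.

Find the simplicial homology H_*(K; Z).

H_0 = Z,  H_1 = Z^2,  H_2 = Z.

K has 8 vertices, 24 edges, 16 triangles.
rank ∂_0 = 0, rank ∂_1 = 7 ⇒ b_0 = 8 − 0 − 7 = 1; all invariant factors of ∂_1 are 1 so no torsion. So H_0 = Z.
rank ∂_1 = 7, rank ∂_2 = 15 ⇒ b_1 = 24 − 7 − 15 = 2; all invariant factors of ∂_2 are 1 so no torsion. So H_1 = Z^2.
rank ∂_2 = 15, rank ∂_3 = 0 ⇒ b_2 = 16 − 15 − 0 = 1. So H_2 = Z.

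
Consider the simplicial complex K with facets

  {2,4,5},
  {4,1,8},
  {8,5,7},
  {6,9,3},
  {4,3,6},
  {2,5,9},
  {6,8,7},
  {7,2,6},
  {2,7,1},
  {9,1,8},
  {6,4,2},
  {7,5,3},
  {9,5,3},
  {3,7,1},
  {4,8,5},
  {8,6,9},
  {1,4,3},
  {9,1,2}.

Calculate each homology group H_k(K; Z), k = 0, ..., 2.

H_0 = Z,  H_1 = Z^2,  H_2 = Z.

Order the vertices as 1 < 2 < 3 < 4 < 5 < 6 < 7 < 8 < 9. Listing each simplex with vertices in this order, K has dimension 2 with simplices:

  0-simplices (9): [1], [2], [3], [4], [5], [6], [7], [8], [9]
  1-simplices (27): (27 of them)
  2-simplices (18): [1,2,7], [1,2,9], [1,3,4], [1,3,7], [1,4,8], [1,8,9], [2,4,5], [2,4,6], [2,5,9], [2,6,7], [3,4,6], [3,5,7], [3,5,9], [3,6,9], [4,5,8], [5,7,8], [6,7,8], [6,8,9]

so the chain groups are C_0 ≅ Z^9, C_1 ≅ Z^27, C_2 ≅ Z^18.

Boundary ∂_1: C_1 → C_0 is given by ∂[p,q] = [q] − [p]. For instance
  ∂[2,5] = [5] − [2].
As a 9×27 matrix over Z this has rank 8, with invariant factors (1,1,1,1,1,1,1,1).

∂_2: C_2 → C_1 maps a triangle to the signed sum of its edges. For instance
  ∂[6,7,8] = [7,8] − [6,8] + [6,7],
  ∂[2,4,6] = [4,6] − [2,6] + [2,4].
The resulting 27×18 matrix has rank 17, and its Smith normal form has invariant factors (1,1,1,1,1,1,1,1,1,1,1,1,1,1,1,1,1).

Now H_k = ker ∂_k / im ∂_{k+1}, so:

  H_0: rank C_0 − rank ∂_1 = 9 − 8 = 1, and the invariant factors of ∂_1 are all 1, so H_0 ≅ Z.
  H_1: rank ker ∂_1 − rank ∂_2 = (27 − 8) − 17 = 2, and the invariant factors of ∂_2 are all 1, so H_1 ≅ Z^2.
  H_2: rank ker ∂_2 − rank ∂_3 = (18 − 17) − 0 = 1, and there is no ∂_3, so H_2 ≅ Z.

As a check, the Euler characteristic is 9 − 27 + 18 = 0, which agrees with 1 − 2 + 1 = 0.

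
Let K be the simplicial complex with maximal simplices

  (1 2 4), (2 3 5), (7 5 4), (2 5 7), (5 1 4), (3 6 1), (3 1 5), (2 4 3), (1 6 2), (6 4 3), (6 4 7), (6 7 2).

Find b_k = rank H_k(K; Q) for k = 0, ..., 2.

We work with the vertex ordering 1 < 2 < 3 < 4 < 5 < 6 < 7. The simplices of K, each written with vertices in increasing order, are:

  0-simplices (7): [1], [2], [3], [4], [5], [6], [7]
  1-simplices (18): [1,2], [1,3], [1,4], [1,5], [1,6], [2,3], [2,4], [2,5], [2,6], [2,7], [3,4], [3,5], [3,6], [4,5], [4,6], [4,7], [5,7], [6,7]
  2-simplices (12): [1,2,4], [1,2,6], [1,3,5], [1,3,6], [1,4,5], [2,3,4], [2,3,5], [2,5,7], [2,6,7], [3,4,6], [4,5,7], [4,6,7]

giving chain groups C_0 ≅ Z^7, C_1 ≅ Z^18, C_2 ≅ Z^12.

Boundary ∂_1: C_1 → C_0 maps an edge to its endpoints' difference, ∂[p,q] = q − p.
The 7×18 boundary matrix has rank 6 and Smith normal form diag(1,1,1,1,1,1).

Boundary ∂_2: C_2 → C_1 acts by ∂[p,q,r] = [q,r] − [p,r] + [p,q]. For instance
  ∂[4,6,7] = [6,7] − [4,7] + [4,6],
  ∂[2,3,5] = [3,5] − [2,5] + [2,3].
The resulting 18×12 matrix has rank 12, and its Smith normal form has invariant factors (1,1,1,1,1,1,1,1,1,1,1,2).

From H_k ≅ ker(∂_k) / im(∂_{k+1}) we obtain:

  H_0: rank C_0 − rank ∂_1 = 7 − 6 = 1, and the invariant factors of ∂_1 are all 1, so H_0 ≅ Z.
  H_1: rank ker ∂_1 − rank ∂_2 = (18 − 6) − 12 = 0, and ∂_2 has invariant factor 2 > 1, so H_1 ≅ Z/2.
  H_2: rank ker ∂_2 − rank ∂_3 = (12 − 12) − 0 = 0, and there is no ∂_3, so H_2 ≅ 0.

As a check, the Euler characteristic is 7 − 18 + 12 = 1, which agrees with 1 − 0 + 0 = 1.

Hence the Betti numbers are b_0 = 1, b_1 = 0, b_2 = 0.

b_0 = 1, b_1 = 0, b_2 = 0.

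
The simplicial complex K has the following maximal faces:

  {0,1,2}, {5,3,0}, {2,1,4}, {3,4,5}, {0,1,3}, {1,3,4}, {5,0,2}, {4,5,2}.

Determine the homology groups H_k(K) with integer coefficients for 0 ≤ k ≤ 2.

Fix the vertex order 0 < 1 < 2 < 3 < 4 < 5 and write every simplex with vertices in increasing order. Then dim K = 2 and the simplices of K are:

  0-simplices (6): [0], [1], [2], [3], [4], [5]
  1-simplices (12): [0,1], [0,2], [0,3], [0,5], [1,2], [1,3], [1,4], [2,4], [2,5], [3,4], [3,5], [4,5]
  2-simplices (8): [0,1,2], [0,1,3], [0,2,5], [0,3,5], [1,2,4], [1,3,4], [2,4,5], [3,4,5]

so the chain groups are C_0 ≅ Z^6, C_1 ≅ Z^12, C_2 ≅ Z^8.

The boundary map ∂_1: C_1 → C_0 sends each edge [p,q] (with p < q) to q − p. For instance
  ∂[2,4] = [4] − [2].
The resulting 6×12 matrix has rank 5, and its Smith normal form has invariant factors (1,1,1,1,1).

The boundary map ∂_2: C_2 → C_1 maps a triangle to the signed sum of its edges. For instance
  ∂[0,3,5] = [3,5] − [0,5] + [0,3],
  ∂[2,4,5] = [4,5] − [2,5] + [2,4].
This gives a 12×8 integer matrix of rank 7; reducing to Smith normal form yields diagonal entries (1,1,1,1,1,1,1).

Computing H_k = (kernel of ∂_k) / (image of ∂_{k+1}):

  H_0: rank C_0 − rank ∂_1 = 6 − 5 = 1, and the invariant factors of ∂_1 are all 1, so H_0 ≅ Z.
  H_1: rank ker ∂_1 − rank ∂_2 = (12 − 5) − 7 = 0, and the invariant factors of ∂_2 are all 1, so H_1 ≅ 0.
  H_2: rank ker ∂_2 − rank ∂_3 = (8 − 7) − 0 = 1, and there is no ∂_3, so H_2 ≅ Z.

As a check, the Euler characteristic is 6 − 12 + 8 = 2, which agrees with 1 − 0 + 1 = 2.

H_0 ≅ Z,  H_1 = 0,  H_2 ≅ Z.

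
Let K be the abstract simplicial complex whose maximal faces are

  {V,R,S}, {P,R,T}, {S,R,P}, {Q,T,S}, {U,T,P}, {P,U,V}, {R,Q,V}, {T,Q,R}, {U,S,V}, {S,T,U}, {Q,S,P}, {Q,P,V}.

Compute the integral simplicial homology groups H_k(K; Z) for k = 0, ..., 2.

We work with the vertex ordering P < Q < R < S < T < U < V. The simplices of K, each written with vertices in increasing order, are:

  0-simplices (7): P, Q, R, S, T, U, V
  1-simplices (18): PQ, PR, PS, PT, PU, PV, QR, QS, QT, QV, RS, RT, RV, ST, SU, SV, TU, UV
  2-simplices (12): PQS, PQV, PRS, PRT, PTU, PUV, QRT, QRV, QST, RSV, STU, SUV

Hence C_0 ≅ Z^7, C_1 ≅ Z^18, C_2 ≅ Z^12.

Boundary ∂_1: C_1 → C_0 is given by ∂[p,q] = [q] − [p]. For instance
  ∂QS = S − Q.
As a 7×18 matrix over Z this has rank 6, with invariant factors (1,1,1,1,1,1).

∂_2: C_2 → C_1 sends each 2-simplex [p,q,r] to [q,r] − [p,r] + [p,q]. For instance
  ∂QRT = RT − QT + QR,
  ∂PRT = RT − PT + PR.
The resulting 18×12 matrix has rank 12, and its Smith normal form has invariant factors (1,1,1,1,1,1,1,1,1,1,1,2).

Now H_k = ker ∂_k / im ∂_{k+1}, so:

  H_0: rank C_0 − rank ∂_1 = 7 − 6 = 1, and the invariant factors of ∂_1 are all 1, so H_0 ≅ Z.
  H_1: rank ker ∂_1 − rank ∂_2 = (18 − 6) − 12 = 0, and ∂_2 has invariant factor 2 > 1, so H_1 ≅ Z_2.
  H_2: rank ker ∂_2 − rank ∂_3 = (12 − 12) − 0 = 0, and there is no ∂_3, so H_2 ≅ 0.

As a check, the Euler characteristic is 7 − 18 + 12 = 1, which agrees with 1 − 0 + 0 = 1.
(K is a triangulation of the real projective plane RP^2.)

H_0 = Z,  H_1 = Z_2,  H_2 = 0.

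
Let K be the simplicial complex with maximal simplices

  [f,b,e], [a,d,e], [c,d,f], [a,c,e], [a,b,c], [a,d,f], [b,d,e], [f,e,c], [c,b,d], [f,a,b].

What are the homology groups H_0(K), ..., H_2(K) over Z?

H_0 ≅ Z,  H_1 ≅ Z/2,  H_2 = 0.

K has 6 vertices, 15 edges, 10 triangles.
rank ∂_0 = 0, rank ∂_1 = 5 ⇒ b_0 = 6 − 0 − 5 = 1; all invariant factors of ∂_1 are 1 so no torsion. So H_0 = Z.
rank ∂_1 = 5, rank ∂_2 = 10 ⇒ b_1 = 15 − 5 − 10 = 0; ∂_2 has invariant factor(s) [2] giving torsion. So H_1 = Z/2.
rank ∂_2 = 10, rank ∂_3 = 0 ⇒ b_2 = 10 − 10 − 0 = 0. So H_2 = 0.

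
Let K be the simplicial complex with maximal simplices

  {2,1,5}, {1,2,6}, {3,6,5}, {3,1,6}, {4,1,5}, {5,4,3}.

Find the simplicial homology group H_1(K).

H_1 = Z.

Fix the vertex order 1 < 2 < 3 < 4 < 5 < 6 and write every simplex with vertices in increasing order. Then dim K = 2 and the simplices of K are:

  0-simplices (6): [1], [2], [3], [4], [5], [6]
  1-simplices (12): [1,2], [1,3], [1,4], [1,5], [1,6], [2,5], [2,6], [3,4], [3,5], [3,6], [4,5], [5,6]
  2-simplices (6): [1,2,5], [1,2,6], [1,3,6], [1,4,5], [3,4,5], [3,5,6]

giving chain groups C_0 ≅ Z^6, C_1 ≅ Z^12, C_2 ≅ Z^6.

Boundary ∂_1: C_1 → C_0 maps an edge to its endpoints' difference, ∂[p,q] = q − p.
This gives a 6×12 integer matrix of rank 5; reducing to Smith normal form yields diagonal entries (1,1,1,1,1).

The boundary map ∂_2: C_2 → C_1 sends each 2-simplex [p,q,r] to [q,r] − [p,r] + [p,q]. For instance
  ∂[3,4,5] = [4,5] − [3,5] + [3,4],
  ∂[3,5,6] = [5,6] − [3,6] + [3,5].
The resulting 12×6 matrix has rank 6, and its Smith normal form has invariant factors (1,1,1,1,1,1).

From H_k ≅ ker(∂_k) / im(∂_{k+1}) we obtain:

  H_1: rank ker ∂_1 − rank ∂_2 = (12 − 5) − 6 = 1, and the invariant factors of ∂_2 are all 1, so H_1 ≅ Z.

(K is a triangulation of the cylinder S^1 x I.)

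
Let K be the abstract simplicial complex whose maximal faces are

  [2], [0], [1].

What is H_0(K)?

H_0 = Z^3.

Fix the vertex order 0 < 1 < 2 and write every simplex with vertices in increasing order. Then dim K = 0 and the simplices of K are:

  0-simplices (3): [0], [1], [2]

giving chain groups C_0 ≅ Z^3.

Reading off H_k = ker ∂_k / im ∂_{k+1}:

  H_0: rank C_0 − rank ∂_1 = 3 − 0 = 3, and there is no ∂_1, so H_0 = Z^3.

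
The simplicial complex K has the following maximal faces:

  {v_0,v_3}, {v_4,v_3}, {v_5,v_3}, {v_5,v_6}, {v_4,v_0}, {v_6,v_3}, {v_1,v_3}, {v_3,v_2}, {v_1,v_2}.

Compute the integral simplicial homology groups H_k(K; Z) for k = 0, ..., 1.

H_0 = Z,  H_1 = Z^3.

Fix the vertex order v_0 < v_1 < v_2 < v_3 < v_4 < v_5 < v_6 and write every simplex with vertices in increasing order. Then dim K = 1 and the simplices of K are:

  0-simplices (7): [v_0], [v_1], [v_2], [v_3], [v_4], [v_5], [v_6]
  1-simplices (9): [v_0,v_3], [v_0,v_4], [v_1,v_2], [v_1,v_3], [v_2,v_3], [v_3,v_4], [v_3,v_5], [v_3,v_6], [v_5,v_6]

giving chain groups C_0 ≅ Z^7, C_1 ≅ Z^9.

The boundary map ∂_1: C_1 → C_0 sends each edge [p,q] (with p < q) to q − p.
The resulting 7×9 matrix has rank 6, and its Smith normal form has invariant factors (1,1,1,1,1,1).

Computing H_k = (kernel of ∂_k) / (image of ∂_{k+1}):

  H_0: rank C_0 − rank ∂_1 = 7 − 6 = 1, and the invariant factors of ∂_1 are all 1, so H_0 = Z.
  H_1: rank ker ∂_1 − rank ∂_2 = (9 − 6) − 0 = 3, and there is no ∂_2, so H_1 = Z^3.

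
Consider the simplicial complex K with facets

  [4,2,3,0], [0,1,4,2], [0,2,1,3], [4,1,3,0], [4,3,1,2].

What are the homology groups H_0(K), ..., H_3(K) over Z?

Take the total order 0 < 1 < 2 < 3 < 4 on the vertex set. Then K (dimension 3) consists of the simplices:

  0-simplices (5): [0], [1], [2], [3], [4]
  1-simplices (10): [0,1], [0,2], [0,3], [0,4], [1,2], [1,3], [1,4], [2,3], [2,4], [3,4]
  2-simplices (10): [0,1,2], [0,1,3], [0,1,4], [0,2,3], [0,2,4], [0,3,4], [1,2,3], [1,2,4], [1,3,4], [2,3,4]
  3-simplices (5): [0,1,2,3], [0,1,2,4], [0,1,3,4], [0,2,3,4], [1,2,3,4]

so the chain groups are C_0 ≅ Z^5, C_1 ≅ Z^10, C_2 ≅ Z^10, C_3 ≅ Z^5.

Boundary ∂_1: C_1 → C_0 sends each edge [p,q] (with p < q) to q − p. For instance
  ∂[0,2] = [2] − [0].
This gives a 5×10 integer matrix of rank 4; reducing to Smith normal form yields diagonal entries (1,1,1,1).

The boundary map ∂_2: C_2 → C_1 maps a triangle to the signed sum of its edges. For instance
  ∂[0,2,4] = [2,4] − [0,4] + [0,2],
  ∂[0,1,3] = [1,3] − [0,3] + [0,1].
This gives a 10×10 integer matrix of rank 6; reducing to Smith normal form yields diagonal entries (1,1,1,1,1,1).

∂_3: C_3 → C_2 sends each 3-simplex σ to the alternating sum Σ_i (−1)^i (σ with its i-th vertex removed). For instance
  ∂[0,2,3,4] = [2,3,4] − [0,3,4] + [0,2,4] − [0,2,3],
  ∂[0,1,2,3] = [1,2,3] − [0,2,3] + [0,1,3] − [0,1,2].
As a 10×5 matrix over Z this has rank 4, with invariant factors (1,1,1,1).

Computing H_k = (kernel of ∂_k) / (image of ∂_{k+1}):

  H_0: rank C_0 − rank ∂_1 = 5 − 4 = 1, and the invariant factors of ∂_1 are all 1, so H_0 ≅ Z.
  H_1: rank ker ∂_1 − rank ∂_2 = (10 − 4) − 6 = 0, and the invariant factors of ∂_2 are all 1, so H_1 ≅ 0.
  H_2: rank ker ∂_2 − rank ∂_3 = (10 − 6) − 4 = 0, and the invariant factors of ∂_3 are all 1, so H_2 ≅ 0.
  H_3: rank ker ∂_3 − rank ∂_4 = (5 − 4) − 0 = 1, and there is no ∂_4, so H_3 ≅ Z.

H_0 = Z,  H_1 = 0,  H_2 = 0,  H_3 = Z.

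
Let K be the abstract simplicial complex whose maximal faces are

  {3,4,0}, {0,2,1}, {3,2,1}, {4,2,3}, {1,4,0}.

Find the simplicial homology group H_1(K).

H_1 = Z.

We work with the vertex ordering 0 < 1 < 2 < 3 < 4. The simplices of K, each written with vertices in increasing order, are:

  0-simplices (5): [0], [1], [2], [3], [4]
  1-simplices (10): [0,1], [0,2], [0,3], [0,4], [1,2], [1,3], [1,4], [2,3], [2,4], [3,4]
  2-simplices (5): [0,1,2], [0,1,4], [0,3,4], [1,2,3], [2,3,4]

giving chain groups C_0 ≅ Z^5, C_1 ≅ Z^10, C_2 ≅ Z^5.

Boundary ∂_1: C_1 → C_0 sends each edge [p,q] (with p < q) to q − p. For instance
  ∂[0,4] = [4] − [0].
The 5×10 boundary matrix has rank 4 and Smith normal form diag(1,1,1,1).

The boundary map ∂_2: C_2 → C_1 maps a triangle to the signed sum of its edges. For instance
  ∂[1,2,3] = [2,3] − [1,3] + [1,2],
  ∂[2,3,4] = [3,4] − [2,4] + [2,3].
The 10×5 boundary matrix has rank 5 and Smith normal form diag(1,1,1,1,1).

From H_k ≅ ker(∂_k) / im(∂_{k+1}) we obtain:

  H_1: rank ker ∂_1 − rank ∂_2 = (10 − 4) − 5 = 1, and the invariant factors of ∂_2 are all 1, so H_1 = Z.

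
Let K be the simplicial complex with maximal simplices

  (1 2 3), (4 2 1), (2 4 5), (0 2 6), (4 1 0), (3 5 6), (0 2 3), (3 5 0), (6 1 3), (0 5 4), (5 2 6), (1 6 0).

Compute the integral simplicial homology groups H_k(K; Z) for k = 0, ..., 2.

H_0 = Z,  H_1 = Z/2Z,  H_2 = 0.

We work with the vertex ordering 0 < 1 < 2 < 3 < 4 < 5 < 6. The simplices of K, each written with vertices in increasing order, are:

  0-simplices (7): [0], [1], [2], [3], [4], [5], [6]
  1-simplices (18): [0,1], [0,2], [0,3], [0,4], [0,5], [0,6], [1,2], [1,3], [1,4], [1,6], [2,3], [2,4], [2,5], [2,6], [3,5], [3,6], [4,5], [5,6]
  2-simplices (12): [0,1,4], [0,1,6], [0,2,3], [0,2,6], [0,3,5], [0,4,5], [1,2,3], [1,2,4], [1,3,6], [2,4,5], [2,5,6], [3,5,6]

so the chain groups are C_0 ≅ Z^7, C_1 ≅ Z^18, C_2 ≅ Z^12.

Boundary ∂_1: C_1 → C_0 sends each edge [p,q] (with p < q) to q − p.
The 7×18 boundary matrix has rank 6 and Smith normal form diag(1,1,1,1,1,1).

Boundary ∂_2: C_2 → C_1 acts by ∂[p,q,r] = [q,r] − [p,r] + [p,q]. For instance
  ∂[1,3,6] = [3,6] − [1,6] + [1,3],
  ∂[0,2,3] = [2,3] − [0,3] + [0,2].
The resulting 18×12 matrix has rank 12, and its Smith normal form has invariant factors (1,1,1,1,1,1,1,1,1,1,1,2).

Now H_k = ker ∂_k / im ∂_{k+1}, so:

  H_0: rank C_0 − rank ∂_1 = 7 − 6 = 1, and the invariant factors of ∂_1 are all 1, so H_0 = Z.
  H_1: rank ker ∂_1 − rank ∂_2 = (18 − 6) − 12 = 0, and ∂_2 has invariant factor 2 > 1, so H_1 = Z/2Z.
  H_2: rank ker ∂_2 − rank ∂_3 = (12 − 12) − 0 = 0, and there is no ∂_3, so H_2 = 0.

As a check, the Euler characteristic is 7 − 18 + 12 = 1, which agrees with 1 − 0 + 0 = 1.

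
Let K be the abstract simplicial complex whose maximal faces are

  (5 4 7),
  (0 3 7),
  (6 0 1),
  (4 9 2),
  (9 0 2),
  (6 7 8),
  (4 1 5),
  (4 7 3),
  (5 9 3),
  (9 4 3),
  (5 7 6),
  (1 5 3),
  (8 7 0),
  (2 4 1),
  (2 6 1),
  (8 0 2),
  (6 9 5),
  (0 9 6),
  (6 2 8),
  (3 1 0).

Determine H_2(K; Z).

Order the vertices as 0 < 1 < 2 < 3 < 4 < 5 < 6 < 7 < 8 < 9. Listing each simplex with vertices in this order, K has dimension 2 with simplices:

  0-simplices (10): [0], [1], [2], [3], [4], [5], [6], [7], [8], [9]
  1-simplices (30): (30 of them)
  2-simplices (20): (20 of them)

so the chain groups are C_0 ≅ Z^10, C_1 ≅ Z^30, C_2 ≅ Z^20.

Boundary ∂_1: C_1 → C_0 sends each edge [p,q] (with p < q) to q − p. For instance
  ∂[0,9] = [9] − [0].
This gives a 10×30 integer matrix of rank 9; reducing to Smith normal form yields diagonal entries (1,1,1,1,1,1,1,1,1).

Boundary ∂_2: C_2 → C_1 sends each 2-simplex [p,q,r] to [q,r] − [p,r] + [p,q]. For instance
  ∂[5,6,7] = [6,7] − [5,7] + [5,6],
  ∂[0,7,8] = [7,8] − [0,8] + [0,7].
As a 30×20 matrix over Z this has rank 20, with invariant factors (1,1,1,1,1,1,1,1,1,1,1,1,1,1,1,1,1,1,1,2).

Reading off H_k = ker ∂_k / im ∂_{k+1}:

  H_2: rank ker ∂_2 − rank ∂_3 = (20 − 20) − 0 = 0, and there is no ∂_3, so H_2 = 0.

(K is a triangulation of the Klein bottle.)

H_2 ≅ 0.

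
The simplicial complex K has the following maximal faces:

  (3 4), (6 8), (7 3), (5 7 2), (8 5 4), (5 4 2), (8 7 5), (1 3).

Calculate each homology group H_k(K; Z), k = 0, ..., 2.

H_0 = Z,  H_1 = Z,  H_2 = 0.

Take the total order 1 < 2 < 3 < 4 < 5 < 6 < 7 < 8 on the vertex set. Then K (dimension 2) consists of the simplices:

  0-simplices (8): [1], [2], [3], [4], [5], [6], [7], [8]
  1-simplices (12): [1,3], [2,4], [2,5], [2,7], [3,4], [3,7], [4,5], [4,8], [5,7], [5,8], [6,8], [7,8]
  2-simplices (4): [2,4,5], [2,5,7], [4,5,8], [5,7,8]

Hence C_0 ≅ Z^8, C_1 ≅ Z^12, C_2 ≅ Z^4.

Boundary ∂_1: C_1 → C_0 is given by ∂[p,q] = [q] − [p].
The 8×12 boundary matrix has rank 7 and Smith normal form diag(1,1,1,1,1,1,1).

∂_2: C_2 → C_1 acts by ∂[p,q,r] = [q,r] − [p,r] + [p,q]. For instance
  ∂[2,5,7] = [5,7] − [2,7] + [2,5],
  ∂[4,5,8] = [5,8] − [4,8] + [4,5].
As a 12×4 matrix over Z this has rank 4, with invariant factors (1,1,1,1).

Computing H_k = (kernel of ∂_k) / (image of ∂_{k+1}):

  H_0: rank C_0 − rank ∂_1 = 8 − 7 = 1, and the invariant factors of ∂_1 are all 1, so H_0 ≅ Z.
  H_1: rank ker ∂_1 − rank ∂_2 = (12 − 7) − 4 = 1, and the invariant factors of ∂_2 are all 1, so H_1 ≅ Z.
  H_2: rank ker ∂_2 − rank ∂_3 = (4 − 4) − 0 = 0, and there is no ∂_3, so H_2 ≅ 0.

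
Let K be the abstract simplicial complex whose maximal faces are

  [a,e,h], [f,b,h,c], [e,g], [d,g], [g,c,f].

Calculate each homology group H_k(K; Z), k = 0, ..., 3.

We work with the vertex ordering a < b < c < d < e < f < g < h. The simplices of K, each written with vertices in increasing order, are:

  0-simplices (8): a, b, c, d, e, f, g, h
  1-simplices (13): ae, ah, bc, bf, bh, cf, cg, ch, dg, eg, eh, fg, fh
  2-simplices (6): aeh, bcf, bch, bfh, cfg, cfh
  3-simplices (1): bcfh

so the chain groups are C_0 ≅ Z^8, C_1 ≅ Z^13, C_2 ≅ Z^6, C_3 ≅ Z^1.

Boundary ∂_1: C_1 → C_0 sends each edge [p,q] (with p < q) to q − p. For instance
  ∂ch = h − c.
The 8×13 boundary matrix has rank 7 and Smith normal form diag(1,1,1,1,1,1,1).

∂_2: C_2 → C_1 maps a triangle to the signed sum of its edges. For instance
  ∂bfh = fh − bh + bf,
  ∂bcf = cf − bf + bc.
The 13×6 boundary matrix has rank 5 and Smith normal form diag(1,1,1,1,1).

Boundary ∂_3: C_3 → C_2 sends each 3-simplex σ to the alternating sum Σ_i (−1)^i (σ with its i-th vertex removed). For instance
  ∂bcfh = cfh − bfh + bch − bcf.
The resulting 6×1 matrix has rank 1, and its Smith normal form has invariant factors (1).

Reading off H_k = ker ∂_k / im ∂_{k+1}:

  H_0: rank C_0 − rank ∂_1 = 8 − 7 = 1, and the invariant factors of ∂_1 are all 1, so H_0 ≅ Z.
  H_1: rank ker ∂_1 − rank ∂_2 = (13 − 7) − 5 = 1, and the invariant factors of ∂_2 are all 1, so H_1 ≅ Z.
  H_2: rank ker ∂_2 − rank ∂_3 = (6 − 5) − 1 = 0, and the invariant factors of ∂_3 are all 1, so H_2 ≅ 0.
  H_3: rank ker ∂_3 − rank ∂_4 = (1 − 1) − 0 = 0, and there is no ∂_4, so H_3 ≅ 0.

H_0 = Z,  H_1 = Z,  H_2 = 0,  H_3 = 0.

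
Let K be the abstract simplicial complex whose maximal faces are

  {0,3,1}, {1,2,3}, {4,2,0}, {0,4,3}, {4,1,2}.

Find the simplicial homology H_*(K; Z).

H_0 = Z,  H_1 = Z,  H_2 = 0.

Take the total order 0 < 1 < 2 < 3 < 4 on the vertex set. Then K (dimension 2) consists of the simplices:

  0-simplices (5): [0], [1], [2], [3], [4]
  1-simplices (10): [0,1], [0,2], [0,3], [0,4], [1,2], [1,3], [1,4], [2,3], [2,4], [3,4]
  2-simplices (5): [0,1,3], [0,2,4], [0,3,4], [1,2,3], [1,2,4]

so the chain groups are C_0 ≅ Z^5, C_1 ≅ Z^10, C_2 ≅ Z^5.

∂_1: C_1 → C_0 is given by ∂[p,q] = [q] − [p]. For instance
  ∂[3,4] = [4] − [3].
The resulting 5×10 matrix has rank 4, and its Smith normal form has invariant factors (1,1,1,1).

Boundary ∂_2: C_2 → C_1 acts by ∂[p,q,r] = [q,r] − [p,r] + [p,q]. For instance
  ∂[1,2,4] = [2,4] − [1,4] + [1,2],
  ∂[1,2,3] = [2,3] − [1,3] + [1,2].
As a 10×5 matrix over Z this has rank 5, with invariant factors (1,1,1,1,1).

From H_k ≅ ker(∂_k) / im(∂_{k+1}) we obtain:

  H_0: rank C_0 − rank ∂_1 = 5 − 4 = 1, and the invariant factors of ∂_1 are all 1, so H_0 = Z.
  H_1: rank ker ∂_1 − rank ∂_2 = (10 − 4) − 5 = 1, and the invariant factors of ∂_2 are all 1, so H_1 = Z.
  H_2: rank ker ∂_2 − rank ∂_3 = (5 − 5) − 0 = 0, and there is no ∂_3, so H_2 = 0.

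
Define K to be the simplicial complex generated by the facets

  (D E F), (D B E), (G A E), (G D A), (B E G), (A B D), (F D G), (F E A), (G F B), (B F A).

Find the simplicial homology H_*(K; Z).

We work with the vertex ordering A < B < D < E < F < G. The simplices of K, each written with vertices in increasing order, are:

  0-simplices (6): A, B, D, E, F, G
  1-simplices (15): AB, AD, AE, AF, AG, BD, BE, BF, BG, DE, DF, DG, EF, EG, FG
  2-simplices (10): ABD, ABF, ADG, AEF, AEG, BDE, BEG, BFG, DEF, DFG

giving chain groups C_0 ≅ Z^6, C_1 ≅ Z^15, C_2 ≅ Z^10.

The boundary map ∂_1: C_1 → C_0 maps an edge to its endpoints' difference, ∂[p,q] = q − p. For instance
  ∂BD = D − B.
This gives a 6×15 integer matrix of rank 5; reducing to Smith normal form yields diagonal entries (1,1,1,1,1).

The boundary map ∂_2: C_2 → C_1 maps a triangle to the signed sum of its edges. For instance
  ∂AEF = EF − AF + AE,
  ∂DFG = FG − DG + DF.
The 15×10 boundary matrix has rank 10 and Smith normal form diag(1,1,1,1,1,1,1,1,1,2).

From H_k ≅ ker(∂_k) / im(∂_{k+1}) we obtain:

  H_0: rank C_0 − rank ∂_1 = 6 − 5 = 1, and the invariant factors of ∂_1 are all 1, so H_0 = Z.
  H_1: rank ker ∂_1 − rank ∂_2 = (15 − 5) − 10 = 0, and ∂_2 has invariant factor 2 > 1, so H_1 = Z/2Z.
  H_2: rank ker ∂_2 − rank ∂_3 = (10 − 10) − 0 = 0, and there is no ∂_3, so H_2 = 0.

H_0 = Z,  H_1 = Z/2Z,  H_2 = 0.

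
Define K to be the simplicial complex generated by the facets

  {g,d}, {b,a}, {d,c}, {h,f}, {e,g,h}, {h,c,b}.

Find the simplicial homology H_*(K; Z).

Fix the vertex order a < b < c < d < e < f < g < h and write every simplex with vertices in increasing order. Then dim K = 2 and the simplices of K are:

  0-simplices (8): a, b, c, d, e, f, g, h
  1-simplices (10): ab, bc, bh, cd, ch, dg, eg, eh, fh, gh
  2-simplices (2): bch, egh

so the chain groups are C_0 ≅ Z^8, C_1 ≅ Z^10, C_2 ≅ Z^2.

∂_1: C_1 → C_0 maps an edge to its endpoints' difference, ∂[p,q] = q − p. For instance
  ∂ch = h − c.
This gives a 8×10 integer matrix of rank 7; reducing to Smith normal form yields diagonal entries (1,1,1,1,1,1,1).

∂_2: C_2 → C_1 acts by ∂[p,q,r] = [q,r] − [p,r] + [p,q]. For instance
  ∂egh = gh − eh + eg,
  ∂bch = ch − bh + bc.
This gives a 10×2 integer matrix of rank 2; reducing to Smith normal form yields diagonal entries (1,1).

Reading off H_k = ker ∂_k / im ∂_{k+1}:

  H_0: rank C_0 − rank ∂_1 = 8 − 7 = 1, and the invariant factors of ∂_1 are all 1, so H_0 = Z.
  H_1: rank ker ∂_1 − rank ∂_2 = (10 − 7) − 2 = 1, and the invariant factors of ∂_2 are all 1, so H_1 = Z.
  H_2: rank ker ∂_2 − rank ∂_3 = (2 − 2) − 0 = 0, and there is no ∂_3, so H_2 = 0.

As a check, the Euler characteristic is 8 − 10 + 2 = 0, which agrees with 1 − 1 + 0 = 0.

H_0 = Z,  H_1 = Z,  H_2 = 0.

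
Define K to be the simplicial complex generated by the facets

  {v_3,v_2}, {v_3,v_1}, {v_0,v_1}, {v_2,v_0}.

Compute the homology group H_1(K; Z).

Order the vertices as v_0 < v_1 < v_2 < v_3. Listing each simplex with vertices in this order, K has dimension 1 with simplices:

  0-simplices (4): [v_0], [v_1], [v_2], [v_3]
  1-simplices (4): [v_0,v_1], [v_0,v_2], [v_1,v_3], [v_2,v_3]

giving chain groups C_0 ≅ Z^4, C_1 ≅ Z^4.

∂_1: C_1 → C_0 maps an edge to its endpoints' difference, ∂[p,q] = q − p.
The resulting 4×4 matrix has rank 3, and its Smith normal form has invariant factors (1,1,1).

Now H_k = ker ∂_k / im ∂_{k+1}, so:

  H_1: rank ker ∂_1 − rank ∂_2 = (4 − 3) − 0 = 1, and there is no ∂_2, so H_1 ≅ Z.

H_1 = Z.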